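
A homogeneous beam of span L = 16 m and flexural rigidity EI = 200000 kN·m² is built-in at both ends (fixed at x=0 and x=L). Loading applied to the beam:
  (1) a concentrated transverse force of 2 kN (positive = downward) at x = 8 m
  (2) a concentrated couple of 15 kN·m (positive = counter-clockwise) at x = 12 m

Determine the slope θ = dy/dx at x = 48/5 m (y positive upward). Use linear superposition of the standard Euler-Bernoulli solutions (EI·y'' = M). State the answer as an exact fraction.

Load 1 — point force P=2 kN at a=8 m (b=L-a=8):
  θ_1 = Pa²(L-x)(2bL-(3b+a)(L-x))/(2L³EI)  [x>a] = 2·8²·(16-(48/5))·(2·8·16-(3·8+8)·(16-(48/5)))/(2·16³·200000) = 2/78125 rad
Load 2 — applied couple M₀=15 kN·m at a=12 m (b=L-a=4):
  θ_2 = (R_Ax²/2 - M_Ax)/EI  [x≤a] with R_A=135/128, M_A=75/16 = ((135/128)·(48/5)²/2 - (75/16)·(48/5))/200000 = 9/500000 rad
Superposition: θ = Σ θ_i = 109/2500000 rad ≈ 0.000044 rad

θ(48/5) = 109/2500000 rad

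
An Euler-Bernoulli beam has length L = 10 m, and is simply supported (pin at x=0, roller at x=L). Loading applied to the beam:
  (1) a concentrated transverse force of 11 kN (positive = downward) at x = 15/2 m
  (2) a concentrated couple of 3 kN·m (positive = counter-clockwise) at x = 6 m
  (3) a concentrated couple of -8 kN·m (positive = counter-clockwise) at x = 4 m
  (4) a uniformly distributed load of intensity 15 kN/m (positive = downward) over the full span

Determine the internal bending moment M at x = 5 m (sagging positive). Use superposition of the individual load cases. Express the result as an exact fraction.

Load 1 — point force P=11 kN at a=15/2 m (b=L-a=5/2):
  M_1 = Pbx/L  [x≤a] = 11·(5/2)·5/10 = 55/4 kN·m
Load 2 — applied couple M₀=3 kN·m at a=6 m (b=L-a=4):
  M_2 = M₀x/L  [x≤a] = 3·5/10 = 3/2 kN·m
Load 3 — applied couple M₀=-8 kN·m at a=4 m (b=L-a=6):
  M_3 = M₀x/L - M₀  [x>a] = (-8)·5/10 - (-8) = 4 kN·m
Load 4 — uniform load w=15 kN/m over full span:
  M_4 = wx(L-x)/2 = 15·5·(10-5)/2 = 375/2 kN·m
Superposition: M = Σ M_i = 827/4 kN·m ≈ 206.750000 kN·m

M(5) = 827/4 kN·m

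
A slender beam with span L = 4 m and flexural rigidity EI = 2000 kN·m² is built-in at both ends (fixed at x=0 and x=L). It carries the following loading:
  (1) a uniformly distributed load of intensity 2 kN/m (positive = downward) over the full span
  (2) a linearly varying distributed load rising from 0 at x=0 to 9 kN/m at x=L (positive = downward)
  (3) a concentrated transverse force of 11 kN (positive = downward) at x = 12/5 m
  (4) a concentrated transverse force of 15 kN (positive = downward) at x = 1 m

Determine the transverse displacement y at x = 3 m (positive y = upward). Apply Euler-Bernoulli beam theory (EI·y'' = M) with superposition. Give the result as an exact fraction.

Load 1 — uniform load w=2 kN/m over full span:
  y_1 = -wx²(L-x)²/(24EI) = -2·3²·(4-3)²/(24·2000) = -3/8000 m
Load 2 — triangular load w₀=9 kN/m (0→w₀ over full span):
  y_2 = -w₀x²(L-x)²(x+2L)/(120LEI) = -9·3²·(4-3)²·(3+2·4)/(120·4·2000) = -297/320000 m
Load 3 — point force P=11 kN at a=12/5 m (b=L-a=8/5):
  y_3 = -Pa²(L-x)²(3bL-(3b+a)(L-x))/(6L³EI)  [x>a] = -11·(12/5)²·(4-3)²·(3·(8/5)·4-(3·(8/5)+(12/5))·(4-3))/(6·4³·2000) = -99/100000 m
Load 4 — point force P=15 kN at a=1 m (b=L-a=3):
  y_4 = -Pa²(L-x)²(3bL-(3b+a)(L-x))/(6L³EI)  [x>a] = -15·1²·(4-3)²·(3·3·4-(3·3+1)·(4-3))/(6·4³·2000) = -13/25600 m
Superposition: y = Σ y_i = -8963/3200000 m ≈ -0.002801 m

y(3) = -8963/3200000 m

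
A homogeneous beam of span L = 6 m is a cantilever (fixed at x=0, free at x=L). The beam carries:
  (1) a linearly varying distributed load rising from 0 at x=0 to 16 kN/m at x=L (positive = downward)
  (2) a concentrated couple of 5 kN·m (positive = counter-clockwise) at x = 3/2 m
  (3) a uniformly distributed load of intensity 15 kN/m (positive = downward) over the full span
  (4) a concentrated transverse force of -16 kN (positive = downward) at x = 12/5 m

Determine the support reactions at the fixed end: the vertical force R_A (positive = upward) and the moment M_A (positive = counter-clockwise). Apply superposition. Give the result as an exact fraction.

R_A = 122 kN, M_A = 2093/5 kN·m

Load 1 — triangular load w₀=16 kN/m (0→w₀ over full span):
  R_A = w₀L/2 = 16·6/2 = 48 kN
  M_A = w₀L²/3 = 16·6²/3 = 192 kN·m
Load 2 — applied couple M₀=5 kN·m at a=3/2 m (b=L-a=9/2):
  R_A = 0 kN
  M_A = -M₀ = -5 kN·m
Load 3 — uniform load w=15 kN/m over full span:
  R_A = wL = 15·6 = 90 kN
  M_A = wL²/2 = 15·6²/2 = 270 kN·m
Load 4 — point force P=-16 kN at a=12/5 m (b=L-a=18/5):
  R_A = P = (-16) = -16 kN
  M_A = Pa = (-16)·(12/5) = -192/5 kN·m
Superposition: R_A = 122 kN, M_A = 2093/5 kN·m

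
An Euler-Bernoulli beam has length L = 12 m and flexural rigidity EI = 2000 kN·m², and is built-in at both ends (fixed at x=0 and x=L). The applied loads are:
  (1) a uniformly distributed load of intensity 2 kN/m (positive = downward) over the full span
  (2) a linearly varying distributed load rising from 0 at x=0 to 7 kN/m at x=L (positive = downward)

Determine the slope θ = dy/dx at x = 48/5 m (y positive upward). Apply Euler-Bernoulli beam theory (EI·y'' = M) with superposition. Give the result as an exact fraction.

Load 1 — uniform load w=2 kN/m over full span:
  θ_1 = -wx(L-x)(L-2x)/(12EI) = -2·(48/5)·(12-(48/5))·(12-2·(48/5))/(12·2000) = 216/15625 rad
Load 2 — triangular load w₀=7 kN/m (0→w₀ over full span):
  θ_2 = -w₀(2x(L-x)(L-2x)(x+2L)+x²(L-x)²)/(120LEI) = -7·(2·(48/5)·(12-(48/5))·(12-2·(48/5))·((48/5)+2·12)+(48/5)²·(12-(48/5))²)/(120·12·2000) = 2016/78125 rad
Superposition: θ = Σ θ_i = 3096/78125 rad ≈ 0.039629 rad

θ(48/5) = 3096/78125 rad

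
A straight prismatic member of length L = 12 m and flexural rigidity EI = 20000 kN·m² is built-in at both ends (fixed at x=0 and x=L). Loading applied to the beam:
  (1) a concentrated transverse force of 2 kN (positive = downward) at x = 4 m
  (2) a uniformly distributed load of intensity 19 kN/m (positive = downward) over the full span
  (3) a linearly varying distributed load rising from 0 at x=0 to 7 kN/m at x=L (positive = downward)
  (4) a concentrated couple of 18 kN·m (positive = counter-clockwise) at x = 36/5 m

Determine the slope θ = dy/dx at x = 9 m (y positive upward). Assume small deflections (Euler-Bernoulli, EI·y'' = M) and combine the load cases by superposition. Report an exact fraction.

θ(9) = 248937/16000000 rad

Load 1 — point force P=2 kN at a=4 m (b=L-a=8):
  θ_1 = Pa²(L-x)(2bL-(3b+a)(L-x))/(2L³EI)  [x>a] = 2·4²·(12-9)·(2·8·12-(3·8+4)·(12-9))/(2·12³·20000) = 3/20000 rad
Load 2 — uniform load w=19 kN/m over full span:
  θ_2 = -wx(L-x)(L-2x)/(12EI) = -19·9·(12-9)·(12-2·9)/(12·20000) = 513/40000 rad
Load 3 — triangular load w₀=7 kN/m (0→w₀ over full span):
  θ_3 = -w₀(2x(L-x)(L-2x)(x+2L)+x²(L-x)²)/(120LEI) = -7·(2·9·(12-9)·(12-2·9)·(9+2·12)+9²·(12-9)²)/(120·12·20000) = 7749/3200000 rad
Load 4 — applied couple M₀=18 kN·m at a=36/5 m (b=L-a=24/5):
  θ_4 = (R_Ax²/2 - M_Ax - M₀(x-a))/EI  [x>a] with R_A=54/25, M_A=144/25 = ((54/25)·9²/2 - (144/25)·9 - 18·(9-(36/5)))/20000 = 81/500000 rad
Superposition: θ = Σ θ_i = 248937/16000000 rad ≈ 0.015559 rad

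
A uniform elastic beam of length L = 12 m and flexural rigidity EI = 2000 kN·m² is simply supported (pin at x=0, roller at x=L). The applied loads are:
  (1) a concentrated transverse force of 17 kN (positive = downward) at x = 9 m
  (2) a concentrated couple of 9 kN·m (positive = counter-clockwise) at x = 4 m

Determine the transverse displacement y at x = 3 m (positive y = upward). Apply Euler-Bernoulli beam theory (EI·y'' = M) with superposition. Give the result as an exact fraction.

Load 1 — point force P=17 kN at a=9 m (b=L-a=3):
  y_1 = -Pbx(L²-b²-x²)/(6LEI)  [x≤a] = -17·3·3·(12²-3²-3²)/(6·12·2000) = -1071/8000 m
Load 2 — applied couple M₀=9 kN·m at a=4 m (b=L-a=8):
  y_2 = (M₀x³/(6L)+C₁x)/EI  [x≤a] with C₁=M₀(3b²-L²)/(6L)=6 = (9·3³/(6·12)+6·3)/2000 = 171/16000 m
Superposition: y = Σ y_i = -1971/16000 m ≈ -0.123188 m

y(3) = -1971/16000 m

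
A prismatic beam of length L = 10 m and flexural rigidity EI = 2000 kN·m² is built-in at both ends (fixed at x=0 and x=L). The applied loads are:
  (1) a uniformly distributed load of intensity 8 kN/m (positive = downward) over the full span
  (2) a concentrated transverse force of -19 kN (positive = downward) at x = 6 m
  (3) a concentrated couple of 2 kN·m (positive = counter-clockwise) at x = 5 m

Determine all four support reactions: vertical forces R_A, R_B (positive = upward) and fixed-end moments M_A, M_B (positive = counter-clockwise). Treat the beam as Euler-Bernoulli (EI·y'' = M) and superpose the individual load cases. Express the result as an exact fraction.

Load 1 — uniform load w=8 kN/m over full span:
  R_A = wL/2 = 8·10/2 = 40 kN
  M_A = wL²/12 = 8·10²/12 = 200/3 kN·m
  R_B = wL/2 = 8·10/2 = 40 kN
  M_B = -wL²/12 = -8·10²/12 = -200/3 kN·m
Load 2 — point force P=-19 kN at a=6 m (b=L-a=4):
  R_A = Pb²(3a+b)/L³ = (-19)·4²·(3·6+4)/10³ = -836/125 kN
  M_A = Pab²/L² = (-19)·6·4²/10² = -456/25 kN·m
  R_B = Pa²(a+3b)/L³ = (-19)·6²·(6+3·4)/10³ = -1539/125 kN
  M_B = -Pa²b/L² = -(-19)·6²·4/10² = 684/25 kN·m
Load 3 — applied couple M₀=2 kN·m at a=5 m (b=L-a=5):
  R_A = 6M₀ab/L³ = 6·2·5·5/10³ = 3/10 kN
  M_A = M₀b(2a-b)/L² = 2·5·(2·5-5)/10² = 1/2 kN·m
  R_B = -6M₀ab/L³ = -6·2·5·5/10³ = -3/10 kN
  M_B = M₀a(2b-a)/L² = 2·5·(2·5-5)/10² = 1/2 kN·m
Superposition: R_A = 8403/250 kN, M_A = 7339/150 kN·m, R_B = 6847/250 kN, M_B = -5821/150 kN·m

R_A = 8403/250 kN, M_A = 7339/150 kN·m, R_B = 6847/250 kN, M_B = -5821/150 kN·m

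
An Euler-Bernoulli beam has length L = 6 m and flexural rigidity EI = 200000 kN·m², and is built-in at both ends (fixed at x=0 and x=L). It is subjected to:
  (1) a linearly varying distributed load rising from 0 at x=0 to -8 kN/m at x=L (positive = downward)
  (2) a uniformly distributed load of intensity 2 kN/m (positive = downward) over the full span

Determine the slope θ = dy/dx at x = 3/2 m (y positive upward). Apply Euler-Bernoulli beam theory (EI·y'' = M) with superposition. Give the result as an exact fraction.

θ(3/2) = 513/32000000 rad

Load 1 — triangular load w₀=-8 kN/m (0→w₀ over full span):
  θ_1 = -w₀(2x(L-x)(L-2x)(x+2L)+x²(L-x)²)/(120LEI) = -(-8)·(2·(3/2)·(6-(3/2))·(6-2·(3/2))·((3/2)+2·6)+(3/2)²·(6-(3/2))²)/(120·6·200000) = 1053/32000000 rad
Load 2 — uniform load w=2 kN/m over full span:
  θ_2 = -wx(L-x)(L-2x)/(12EI) = -2·(3/2)·(6-(3/2))·(6-2·(3/2))/(12·200000) = -27/1600000 rad
Superposition: θ = Σ θ_i = 513/32000000 rad ≈ 0.000016 rad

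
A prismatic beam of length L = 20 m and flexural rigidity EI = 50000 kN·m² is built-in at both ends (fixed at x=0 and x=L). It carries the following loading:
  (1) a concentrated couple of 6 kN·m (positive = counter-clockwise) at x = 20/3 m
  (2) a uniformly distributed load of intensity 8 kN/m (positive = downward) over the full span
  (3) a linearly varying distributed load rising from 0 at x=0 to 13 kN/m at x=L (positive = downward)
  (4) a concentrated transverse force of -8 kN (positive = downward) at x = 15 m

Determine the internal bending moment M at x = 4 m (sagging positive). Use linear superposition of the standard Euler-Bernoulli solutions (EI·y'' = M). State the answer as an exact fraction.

Load 1 — applied couple M₀=6 kN·m at a=20/3 m (b=L-a=40/3):
  M_1 = R_Ax - M_A  [x≤a] with R_A=2/5, M_A=0 = (2/5)·4 - 0 = 8/5 kN·m
Load 2 — uniform load w=8 kN/m over full span:
  M_2 = wLx/2 - wL²/12 - wx²/2 = 8·20·4/2 - 8·20²/12 - 8·4²/2 = -32/3 kN·m
Load 3 — triangular load w₀=13 kN/m (0→w₀ over full span):
  M_3 = 3w₀Lx/20 - w₀L²/30 - w₀x³/(6L) = 3·13·20·4/20 - 13·20²/30 - 13·4³/(6·20) = -364/15 kN·m
Load 4 — point force P=-8 kN at a=15 m (b=L-a=5):
  M_4 = Pb²(3a+b)x/L³ - Pab²/L²  [x≤a] = (-8)·5²·(3·15+5)·4/20³ - (-8)·15·5²/20² = 5/2 kN·m
Superposition: M = Σ M_i = -185/6 kN·m ≈ -30.833333 kN·m

M(4) = -185/6 kN·m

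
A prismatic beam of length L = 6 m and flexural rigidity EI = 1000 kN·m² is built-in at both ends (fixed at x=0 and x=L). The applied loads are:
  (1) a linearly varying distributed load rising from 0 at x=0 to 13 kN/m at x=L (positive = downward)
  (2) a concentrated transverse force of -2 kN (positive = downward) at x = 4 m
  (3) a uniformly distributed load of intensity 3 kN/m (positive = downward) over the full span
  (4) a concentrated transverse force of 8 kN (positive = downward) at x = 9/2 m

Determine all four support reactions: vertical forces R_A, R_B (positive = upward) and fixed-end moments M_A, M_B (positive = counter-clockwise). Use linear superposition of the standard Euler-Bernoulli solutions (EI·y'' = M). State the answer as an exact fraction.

R_A = 11573/540 kN, M_A = 4673/180 kN·m, R_B = 22447/540 kN, M_B = -6727/180 kN·m

Load 1 — triangular load w₀=13 kN/m (0→w₀ over full span):
  R_A = 3w₀L/20 = 3·13·6/20 = 117/10 kN
  M_A = w₀L²/30 = 13·6²/30 = 78/5 kN·m
  R_B = 7w₀L/20 = 7·13·6/20 = 273/10 kN
  M_B = -w₀L²/20 = -13·6²/20 = -117/5 kN·m
Load 2 — point force P=-2 kN at a=4 m (b=L-a=2):
  R_A = Pb²(3a+b)/L³ = (-2)·2²·(3·4+2)/6³ = -14/27 kN
  M_A = Pab²/L² = (-2)·4·2²/6² = -8/9 kN·m
  R_B = Pa²(a+3b)/L³ = (-2)·4²·(4+3·2)/6³ = -40/27 kN
  M_B = -Pa²b/L² = -(-2)·4²·2/6² = 16/9 kN·m
Load 3 — uniform load w=3 kN/m over full span:
  R_A = wL/2 = 3·6/2 = 9 kN
  M_A = wL²/12 = 3·6²/12 = 9 kN·m
  R_B = wL/2 = 3·6/2 = 9 kN
  M_B = -wL²/12 = -3·6²/12 = -9 kN·m
Load 4 — point force P=8 kN at a=9/2 m (b=L-a=3/2):
  R_A = Pb²(3a+b)/L³ = 8·(3/2)²·(3·(9/2)+(3/2))/6³ = 5/4 kN
  M_A = Pab²/L² = 8·(9/2)·(3/2)²/6² = 9/4 kN·m
  R_B = Pa²(a+3b)/L³ = 8·(9/2)²·((9/2)+3·(3/2))/6³ = 27/4 kN
  M_B = -Pa²b/L² = -8·(9/2)²·(3/2)/6² = -27/4 kN·m
Superposition: R_A = 11573/540 kN, M_A = 4673/180 kN·m, R_B = 22447/540 kN, M_B = -6727/180 kN·m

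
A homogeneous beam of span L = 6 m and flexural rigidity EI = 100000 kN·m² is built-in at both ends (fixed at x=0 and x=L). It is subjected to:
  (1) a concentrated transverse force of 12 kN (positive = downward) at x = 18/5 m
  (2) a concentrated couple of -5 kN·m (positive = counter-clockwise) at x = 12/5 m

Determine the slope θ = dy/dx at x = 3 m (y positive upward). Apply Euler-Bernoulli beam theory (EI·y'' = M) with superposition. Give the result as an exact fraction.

θ(3) = -291/12500000 rad

Load 1 — point force P=12 kN at a=18/5 m (b=L-a=12/5):
  θ_1 = -Pb²x(2aL-(3a+b)x)/(2L³EI)  [x≤a] = -12·(12/5)²·3·(2·(18/5)·6-(3·(18/5)+(12/5))·3)/(2·6³·100000) = -27/1562500 rad
Load 2 — applied couple M₀=-5 kN·m at a=12/5 m (b=L-a=18/5):
  θ_2 = (R_Ax²/2 - M_Ax - M₀(x-a))/EI  [x>a] with R_A=-6/5, M_A=-3/5 = ((-6/5)·3²/2 - (-3/5)·3 - (-5)·(3-(12/5)))/100000 = -3/500000 rad
Superposition: θ = Σ θ_i = -291/12500000 rad ≈ -0.000023 rad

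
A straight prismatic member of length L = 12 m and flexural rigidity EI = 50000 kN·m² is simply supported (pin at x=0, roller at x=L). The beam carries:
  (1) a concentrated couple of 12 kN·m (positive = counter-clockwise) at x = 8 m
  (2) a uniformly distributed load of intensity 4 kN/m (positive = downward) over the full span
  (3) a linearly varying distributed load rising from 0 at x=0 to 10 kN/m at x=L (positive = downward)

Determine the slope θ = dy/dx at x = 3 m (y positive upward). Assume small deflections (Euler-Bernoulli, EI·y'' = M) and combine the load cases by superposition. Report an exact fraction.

Load 1 — applied couple M₀=12 kN·m at a=8 m (b=L-a=4):
  θ_1 = (M₀x²/(2L)+C₁)/EI  [x≤a] with C₁=M₀(3b²-L²)/(6L)=-16 = (12·3²/(2·12)+(-16))/50000 = -23/100000 rad
Load 2 — uniform load w=4 kN/m over full span:
  θ_2 = -w(L³-6Lx²+4x³)/(24EI) = -4·(12³-6·12·3²+4·3³)/(24·50000) = -99/25000 rad
Load 3 — triangular load w₀=10 kN/m (0→w₀ over full span):
  θ_3 = -w₀(7L⁴-30L²x²+15x⁴)/(360LEI) = -10·(7·12⁴-30·12²·3²+15·3⁴)/(360·12·50000) = -3981/800000 rad
Superposition: θ = Σ θ_i = -7333/800000 rad ≈ -0.009166 rad

θ(3) = -7333/800000 rad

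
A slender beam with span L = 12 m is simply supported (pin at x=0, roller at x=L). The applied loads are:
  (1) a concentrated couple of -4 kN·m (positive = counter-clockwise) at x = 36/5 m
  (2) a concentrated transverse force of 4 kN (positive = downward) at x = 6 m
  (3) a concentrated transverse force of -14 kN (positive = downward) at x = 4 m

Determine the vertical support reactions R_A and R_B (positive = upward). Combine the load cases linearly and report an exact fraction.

Load 1 — applied couple M₀=-4 kN·m at a=36/5 m (b=L-a=24/5):
  R_A = M₀/L = (-4)/12 = -1/3 kN
  R_B = -M₀/L = -(-4)/12 = 1/3 kN
Load 2 — point force P=4 kN at a=6 m (b=L-a=6):
  R_A = Pb/L = 4·6/12 = 2 kN
  R_B = Pa/L = 4·6/12 = 2 kN
Load 3 — point force P=-14 kN at a=4 m (b=L-a=8):
  R_A = Pb/L = (-14)·8/12 = -28/3 kN
  R_B = Pa/L = (-14)·4/12 = -14/3 kN
Superposition: R_A = -23/3 kN, R_B = -7/3 kN

R_A = -23/3 kN, R_B = -7/3 kN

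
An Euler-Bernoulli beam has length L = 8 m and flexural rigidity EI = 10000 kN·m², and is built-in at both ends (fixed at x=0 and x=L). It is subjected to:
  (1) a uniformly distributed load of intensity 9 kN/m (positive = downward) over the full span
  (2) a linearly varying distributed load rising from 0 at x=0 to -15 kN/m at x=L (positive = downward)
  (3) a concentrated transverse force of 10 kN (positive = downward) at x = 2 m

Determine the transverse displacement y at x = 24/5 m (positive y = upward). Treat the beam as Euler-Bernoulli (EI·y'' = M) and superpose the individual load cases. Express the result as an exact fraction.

Load 1 — uniform load w=9 kN/m over full span:
  y_1 = -wx²(L-x)²/(24EI) = -9·(24/5)²·(8-(24/5))²/(24·10000) = -3456/390625 m
Load 2 — triangular load w₀=-15 kN/m (0→w₀ over full span):
  y_2 = -w₀x²(L-x)²(x+2L)/(120LEI) = -(-15)·(24/5)²·(8-(24/5))²·((24/5)+2·8)/(120·8·10000) = 14976/1953125 m
Load 3 — point force P=10 kN at a=2 m (b=L-a=6):
  y_3 = -Pa²(L-x)²(3bL-(3b+a)(L-x))/(6L³EI)  [x>a] = -10·2²·(8-(24/5))²·(3·6·8-(3·6+2)·(8-(24/5)))/(6·8³·10000) = -2/1875 m
Superposition: y = Σ y_i = -13162/5859375 m ≈ -0.002246 m

y(24/5) = -13162/5859375 m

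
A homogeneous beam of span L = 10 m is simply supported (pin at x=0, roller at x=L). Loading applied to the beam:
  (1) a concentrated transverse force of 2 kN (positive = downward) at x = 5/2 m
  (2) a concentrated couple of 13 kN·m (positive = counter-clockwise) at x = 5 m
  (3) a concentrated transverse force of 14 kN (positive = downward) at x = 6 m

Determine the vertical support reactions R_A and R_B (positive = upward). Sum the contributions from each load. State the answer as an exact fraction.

R_A = 42/5 kN, R_B = 38/5 kN

Load 1 — point force P=2 kN at a=5/2 m (b=L-a=15/2):
  R_A = Pb/L = 2·(15/2)/10 = 3/2 kN
  R_B = Pa/L = 2·(5/2)/10 = 1/2 kN
Load 2 — applied couple M₀=13 kN·m at a=5 m (b=L-a=5):
  R_A = M₀/L = 13/10 kN
  R_B = -M₀/L = -13/10 kN
Load 3 — point force P=14 kN at a=6 m (b=L-a=4):
  R_A = Pb/L = 14·4/10 = 28/5 kN
  R_B = Pa/L = 14·6/10 = 42/5 kN
Superposition: R_A = 42/5 kN, R_B = 38/5 kN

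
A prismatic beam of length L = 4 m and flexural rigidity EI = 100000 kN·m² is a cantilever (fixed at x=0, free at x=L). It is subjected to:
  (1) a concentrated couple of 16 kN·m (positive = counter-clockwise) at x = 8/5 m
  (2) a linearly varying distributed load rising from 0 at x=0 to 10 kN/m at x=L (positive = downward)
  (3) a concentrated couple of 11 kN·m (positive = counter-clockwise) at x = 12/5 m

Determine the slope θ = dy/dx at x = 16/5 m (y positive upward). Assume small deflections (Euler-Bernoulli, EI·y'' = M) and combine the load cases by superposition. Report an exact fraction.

θ(16/5) = -2549/9375000 rad

Load 1 — applied couple M₀=16 kN·m at a=8/5 m (b=L-a=12/5):
  θ_1 = M₀a/EI  [x>a] = 16·(8/5)/100000 = 4/15625 rad
Load 2 — triangular load w₀=10 kN/m (0→w₀ over full span):
  θ_2 = (w₀Lx²/4-w₀L²x/3-w₀x⁴/(24L))/EI = (10·4·(16/5)²/4-10·4²·(16/5)/3-10·(16/5)⁴/(24·4))/100000 = -928/1171875 rad
Load 3 — applied couple M₀=11 kN·m at a=12/5 m (b=L-a=8/5):
  θ_3 = M₀a/EI  [x>a] = 11·(12/5)/100000 = 33/125000 rad
Superposition: θ = Σ θ_i = -2549/9375000 rad ≈ -0.000272 rad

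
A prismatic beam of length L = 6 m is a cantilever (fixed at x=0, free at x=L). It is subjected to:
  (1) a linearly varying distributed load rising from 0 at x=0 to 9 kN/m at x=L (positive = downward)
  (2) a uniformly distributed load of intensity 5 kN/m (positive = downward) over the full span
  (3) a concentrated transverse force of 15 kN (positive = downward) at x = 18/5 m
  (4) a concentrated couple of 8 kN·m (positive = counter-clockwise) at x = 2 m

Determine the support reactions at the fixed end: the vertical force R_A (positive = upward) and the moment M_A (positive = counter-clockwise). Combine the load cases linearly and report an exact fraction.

R_A = 72 kN, M_A = 244 kN·m

Load 1 — triangular load w₀=9 kN/m (0→w₀ over full span):
  R_A = w₀L/2 = 9·6/2 = 27 kN
  M_A = w₀L²/3 = 9·6²/3 = 108 kN·m
Load 2 — uniform load w=5 kN/m over full span:
  R_A = wL = 5·6 = 30 kN
  M_A = wL²/2 = 5·6²/2 = 90 kN·m
Load 3 — point force P=15 kN at a=18/5 m (b=L-a=12/5):
  R_A = P = 15 kN
  M_A = Pa = 15·(18/5) = 54 kN·m
Load 4 — applied couple M₀=8 kN·m at a=2 m (b=L-a=4):
  R_A = 0 kN
  M_A = -M₀ = -8 kN·m
Superposition: R_A = 72 kN, M_A = 244 kN·m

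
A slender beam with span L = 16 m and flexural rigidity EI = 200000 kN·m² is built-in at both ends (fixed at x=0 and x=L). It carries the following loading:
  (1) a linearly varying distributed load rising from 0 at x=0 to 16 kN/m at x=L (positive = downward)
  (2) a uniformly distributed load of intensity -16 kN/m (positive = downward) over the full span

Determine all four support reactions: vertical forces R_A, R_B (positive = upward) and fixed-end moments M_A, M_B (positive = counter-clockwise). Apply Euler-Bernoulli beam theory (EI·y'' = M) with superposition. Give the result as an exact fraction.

R_A = -448/5 kN, M_A = -1024/5 kN·m, R_B = -192/5 kN, M_B = 2048/15 kN·m

Load 1 — triangular load w₀=16 kN/m (0→w₀ over full span):
  R_A = 3w₀L/20 = 3·16·16/20 = 192/5 kN
  M_A = w₀L²/30 = 16·16²/30 = 2048/15 kN·m
  R_B = 7w₀L/20 = 7·16·16/20 = 448/5 kN
  M_B = -w₀L²/20 = -16·16²/20 = -1024/5 kN·m
Load 2 — uniform load w=-16 kN/m over full span:
  R_A = wL/2 = (-16)·16/2 = -128 kN
  M_A = wL²/12 = (-16)·16²/12 = -1024/3 kN·m
  R_B = wL/2 = (-16)·16/2 = -128 kN
  M_B = -wL²/12 = -(-16)·16²/12 = 1024/3 kN·m
Superposition: R_A = -448/5 kN, M_A = -1024/5 kN·m, R_B = -192/5 kN, M_B = 2048/15 kN·m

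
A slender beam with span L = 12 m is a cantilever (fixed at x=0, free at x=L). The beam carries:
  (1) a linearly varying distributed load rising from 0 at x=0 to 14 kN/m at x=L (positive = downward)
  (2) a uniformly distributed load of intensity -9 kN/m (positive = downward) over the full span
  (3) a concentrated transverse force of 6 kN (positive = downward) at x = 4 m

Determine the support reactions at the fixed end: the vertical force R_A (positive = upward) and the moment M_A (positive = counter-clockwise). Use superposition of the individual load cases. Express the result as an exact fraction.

R_A = -18 kN, M_A = 48 kN·m

Load 1 — triangular load w₀=14 kN/m (0→w₀ over full span):
  R_A = w₀L/2 = 14·12/2 = 84 kN
  M_A = w₀L²/3 = 14·12²/3 = 672 kN·m
Load 2 — uniform load w=-9 kN/m over full span:
  R_A = wL = (-9)·12 = -108 kN
  M_A = wL²/2 = (-9)·12²/2 = -648 kN·m
Load 3 — point force P=6 kN at a=4 m (b=L-a=8):
  R_A = P = 6 kN
  M_A = Pa = 6·4 = 24 kN·m
Superposition: R_A = -18 kN, M_A = 48 kN·m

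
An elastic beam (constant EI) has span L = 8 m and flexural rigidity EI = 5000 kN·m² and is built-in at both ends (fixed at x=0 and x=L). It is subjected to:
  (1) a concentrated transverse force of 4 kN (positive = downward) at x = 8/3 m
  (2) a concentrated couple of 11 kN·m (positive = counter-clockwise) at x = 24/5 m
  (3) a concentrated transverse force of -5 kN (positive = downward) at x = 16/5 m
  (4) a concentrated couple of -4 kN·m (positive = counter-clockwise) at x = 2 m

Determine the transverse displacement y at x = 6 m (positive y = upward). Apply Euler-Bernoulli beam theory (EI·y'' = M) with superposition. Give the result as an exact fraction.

Load 1 — point force P=4 kN at a=8/3 m (b=L-a=16/3):
  y_1 = -Pa²(L-x)²(3bL-(3b+a)(L-x))/(6L³EI)  [x>a] = -4·(8/3)²·(8-6)²·(3·(16/3)·8-(3·(16/3)+(8/3))·(8-6))/(6·8³·5000) = -34/50625 m
Load 2 — applied couple M₀=11 kN·m at a=24/5 m (b=L-a=16/5):
  y_2 = (R_Ax³/6 - M_Ax²/2 - M₀(x-a)²/2)/EI  [x>a] with R_A=99/50, M_A=88/25 = ((99/50)·6³/6 - (88/25)·6²/2 - 11·(6-(24/5))²/2)/5000 = 0 m
Load 3 — point force P=-5 kN at a=16/5 m (b=L-a=24/5):
  y_3 = -Pa²(L-x)²(3bL-(3b+a)(L-x))/(6L³EI)  [x>a] = -(-5)·(16/5)²·(8-6)²·(3·(24/5)·8-(3·(24/5)+(16/5))·(8-6))/(6·8³·5000) = 2/1875 m
Load 4 — applied couple M₀=-4 kN·m at a=2 m (b=L-a=6):
  y_4 = (R_Ax³/6 - M_Ax²/2 - M₀(x-a)²/2)/EI  [x>a] with R_A=-9/16, M_A=3/4 = ((-9/16)·6³/6 - (3/4)·6²/2 - (-4)·(6-2)²/2)/5000 = -7/20000 m
Superposition: y = Σ y_i = 73/1620000 m ≈ 0.000045 m

y(6) = 73/1620000 m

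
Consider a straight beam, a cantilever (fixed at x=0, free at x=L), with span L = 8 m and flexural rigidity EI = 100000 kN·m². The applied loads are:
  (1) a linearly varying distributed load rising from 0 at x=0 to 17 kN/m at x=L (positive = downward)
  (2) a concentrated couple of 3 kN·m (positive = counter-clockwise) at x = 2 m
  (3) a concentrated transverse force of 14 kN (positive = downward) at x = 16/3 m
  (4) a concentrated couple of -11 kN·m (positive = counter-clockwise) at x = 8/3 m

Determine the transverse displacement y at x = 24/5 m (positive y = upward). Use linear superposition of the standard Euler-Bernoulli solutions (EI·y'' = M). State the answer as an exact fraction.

Load 1 — triangular load w₀=17 kN/m (0→w₀ over full span):
  y_1 = (w₀Lx³/12-w₀L²x²/6-w₀x⁵/(120L))/EI = (17·8·(24/5)³/12-17·8²·(24/5)²/6-17·(24/5)⁵/(120·8))/100000 = -1450032/48828125 m
Load 2 — applied couple M₀=3 kN·m at a=2 m (b=L-a=6):
  y_2 = M₀a(2x-a)/(2EI)  [x>a] = 3·2·(2·(24/5)-2)/(2·100000) = 57/250000 m
Load 3 — point force P=14 kN at a=16/3 m (b=L-a=8/3):
  y_3 = -Px²(3a-x)/(6EI)  [x≤a] = -14·(24/5)²·(3·(16/3)-(24/5))/(6·100000) = -2352/390625 m
Load 4 — applied couple M₀=-11 kN·m at a=8/3 m (b=L-a=16/3):
  y_4 = M₀a(2x-a)/(2EI)  [x>a] = (-11)·(8/3)·(2·(24/5)-(8/3))/(2·100000) = -143/140625 m
Superposition: y = Σ y_i = -256687483/7031250000 m ≈ -0.036507 m

y(24/5) = -256687483/7031250000 m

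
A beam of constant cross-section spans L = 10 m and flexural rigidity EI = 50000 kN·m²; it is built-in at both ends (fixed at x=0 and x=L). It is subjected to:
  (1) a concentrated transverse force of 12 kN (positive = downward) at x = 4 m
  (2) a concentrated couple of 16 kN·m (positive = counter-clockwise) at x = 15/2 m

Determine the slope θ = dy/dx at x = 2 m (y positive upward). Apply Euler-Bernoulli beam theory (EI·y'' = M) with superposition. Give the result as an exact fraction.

Load 1 — point force P=12 kN at a=4 m (b=L-a=6):
  θ_1 = -Pb²x(2aL-(3a+b)x)/(2L³EI)  [x≤a] = -12·6²·2·(2·4·10-(3·4+6)·2)/(2·10³·50000) = -297/781250 rad
Load 2 — applied couple M₀=16 kN·m at a=15/2 m (b=L-a=5/2):
  θ_2 = (R_Ax²/2 - M_Ax)/EI  [x≤a] with R_A=9/5, M_A=5 = ((9/5)·2²/2 - 5·2)/50000 = -2/15625 rad
Superposition: θ = Σ θ_i = -397/781250 rad ≈ -0.000508 rad

θ(2) = -397/781250 rad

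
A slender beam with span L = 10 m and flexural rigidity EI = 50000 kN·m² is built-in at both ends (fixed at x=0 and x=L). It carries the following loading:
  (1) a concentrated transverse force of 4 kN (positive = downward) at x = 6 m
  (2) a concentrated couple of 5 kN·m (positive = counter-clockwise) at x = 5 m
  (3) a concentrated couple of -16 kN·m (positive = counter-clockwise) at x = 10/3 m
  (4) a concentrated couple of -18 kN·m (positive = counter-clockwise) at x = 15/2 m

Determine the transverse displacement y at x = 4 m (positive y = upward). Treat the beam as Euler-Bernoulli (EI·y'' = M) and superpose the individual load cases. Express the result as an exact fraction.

Load 1 — point force P=4 kN at a=6 m (b=L-a=4):
  y_1 = -Pb²x²(3aL-(3a+b)x)/(6L³EI)  [x≤a] = -4·4²·4²·(3·6·10-(3·6+4)·4)/(6·10³·50000) = -368/1171875 m
Load 2 — applied couple M₀=5 kN·m at a=5 m (b=L-a=5):
  y_2 = (R_Ax³/6 - M_Ax²/2)/EI  [x≤a] with R_A=3/4, M_A=5/4 = ((3/4)·4³/6 - (5/4)·4²/2)/50000 = -1/25000 m
Load 3 — applied couple M₀=-16 kN·m at a=10/3 m (b=L-a=20/3):
  y_3 = (R_Ax³/6 - M_Ax²/2 - M₀(x-a)²/2)/EI  [x>a] with R_A=-32/15, M_A=0 = ((-32/15)·4³/6 - 0·4²/2 - (-16)·(4-(10/3))²/2)/50000 = -6/15625 m
Load 4 — applied couple M₀=-18 kN·m at a=15/2 m (b=L-a=5/2):
  y_4 = (R_Ax³/6 - M_Ax²/2)/EI  [x≤a] with R_A=-81/40, M_A=-45/8 = ((-81/40)·4³/6 - (-45/8)·4²/2)/50000 = 117/250000 m
Superposition: y = Σ y_i = -5063/18750000 m ≈ -0.000270 m

y(4) = -5063/18750000 m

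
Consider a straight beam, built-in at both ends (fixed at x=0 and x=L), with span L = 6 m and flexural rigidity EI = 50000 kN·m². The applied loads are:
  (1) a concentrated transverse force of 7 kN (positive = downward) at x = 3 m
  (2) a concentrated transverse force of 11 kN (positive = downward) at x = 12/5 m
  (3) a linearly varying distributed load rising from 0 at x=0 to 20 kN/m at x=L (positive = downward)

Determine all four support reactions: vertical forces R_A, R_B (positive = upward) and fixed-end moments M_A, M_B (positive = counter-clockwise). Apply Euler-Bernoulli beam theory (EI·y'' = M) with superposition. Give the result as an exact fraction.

R_A = 7157/250 kN, M_A = 19377/500 kN·m, R_B = 12343/250 kN, M_B = -23793/500 kN·m

Load 1 — point force P=7 kN at a=3 m (b=L-a=3):
  R_A = Pb²(3a+b)/L³ = 7·3²·(3·3+3)/6³ = 7/2 kN
  M_A = Pab²/L² = 7·3·3²/6² = 21/4 kN·m
  R_B = Pa²(a+3b)/L³ = 7·3²·(3+3·3)/6³ = 7/2 kN
  M_B = -Pa²b/L² = -7·3²·3/6² = -21/4 kN·m
Load 2 — point force P=11 kN at a=12/5 m (b=L-a=18/5):
  R_A = Pb²(3a+b)/L³ = 11·(18/5)²·(3·(12/5)+(18/5))/6³ = 891/125 kN
  M_A = Pab²/L² = 11·(12/5)·(18/5)²/6² = 1188/125 kN·m
  R_B = Pa²(a+3b)/L³ = 11·(12/5)²·((12/5)+3·(18/5))/6³ = 484/125 kN
  M_B = -Pa²b/L² = -11·(12/5)²·(18/5)/6² = -792/125 kN·m
Load 3 — triangular load w₀=20 kN/m (0→w₀ over full span):
  R_A = 3w₀L/20 = 3·20·6/20 = 18 kN
  M_A = w₀L²/30 = 20·6²/30 = 24 kN·m
  R_B = 7w₀L/20 = 7·20·6/20 = 42 kN
  M_B = -w₀L²/20 = -20·6²/20 = -36 kN·m
Superposition: R_A = 7157/250 kN, M_A = 19377/500 kN·m, R_B = 12343/250 kN, M_B = -23793/500 kN·m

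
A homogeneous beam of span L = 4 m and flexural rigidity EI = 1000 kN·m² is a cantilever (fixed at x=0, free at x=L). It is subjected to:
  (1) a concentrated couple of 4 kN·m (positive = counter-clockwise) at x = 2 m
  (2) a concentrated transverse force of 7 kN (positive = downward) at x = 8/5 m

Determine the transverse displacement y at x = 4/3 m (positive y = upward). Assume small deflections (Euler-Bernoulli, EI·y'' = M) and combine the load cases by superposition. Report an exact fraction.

Load 1 — applied couple M₀=4 kN·m at a=2 m (b=L-a=2):
  y_1 = M₀x²/(2EI)  [x≤a] = 4·(4/3)²/(2·1000) = 4/1125 m
Load 2 — point force P=7 kN at a=8/5 m (b=L-a=12/5):
  y_2 = -Px²(3a-x)/(6EI)  [x≤a] = -7·(4/3)²·(3·(8/5)-(4/3))/(6·1000) = -364/50625 m
Superposition: y = Σ y_i = -184/50625 m ≈ -0.003635 m

y(4/3) = -184/50625 m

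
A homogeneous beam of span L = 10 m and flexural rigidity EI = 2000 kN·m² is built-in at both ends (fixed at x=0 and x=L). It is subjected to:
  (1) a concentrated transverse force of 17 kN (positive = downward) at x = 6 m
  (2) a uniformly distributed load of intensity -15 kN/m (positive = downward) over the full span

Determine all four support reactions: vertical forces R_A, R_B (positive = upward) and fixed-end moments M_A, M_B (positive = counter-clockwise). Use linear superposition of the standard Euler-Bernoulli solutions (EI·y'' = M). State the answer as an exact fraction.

Load 1 — point force P=17 kN at a=6 m (b=L-a=4):
  R_A = Pb²(3a+b)/L³ = 17·4²·(3·6+4)/10³ = 748/125 kN
  M_A = Pab²/L² = 17·6·4²/10² = 408/25 kN·m
  R_B = Pa²(a+3b)/L³ = 17·6²·(6+3·4)/10³ = 1377/125 kN
  M_B = -Pa²b/L² = -17·6²·4/10² = -612/25 kN·m
Load 2 — uniform load w=-15 kN/m over full span:
  R_A = wL/2 = (-15)·10/2 = -75 kN
  M_A = wL²/12 = (-15)·10²/12 = -125 kN·m
  R_B = wL/2 = (-15)·10/2 = -75 kN
  M_B = -wL²/12 = -(-15)·10²/12 = 125 kN·m
Superposition: R_A = -8627/125 kN, M_A = -2717/25 kN·m, R_B = -7998/125 kN, M_B = 2513/25 kN·m

R_A = -8627/125 kN, M_A = -2717/25 kN·m, R_B = -7998/125 kN, M_B = 2513/25 kN·m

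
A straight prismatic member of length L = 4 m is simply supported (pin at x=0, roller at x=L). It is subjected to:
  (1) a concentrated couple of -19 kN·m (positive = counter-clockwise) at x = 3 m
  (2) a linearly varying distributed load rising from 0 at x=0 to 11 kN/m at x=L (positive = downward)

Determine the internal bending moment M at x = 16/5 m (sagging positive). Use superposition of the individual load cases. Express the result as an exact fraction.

M(16/5) = 1531/125 kN·m

Load 1 — applied couple M₀=-19 kN·m at a=3 m (b=L-a=1):
  M_1 = M₀x/L - M₀  [x>a] = (-19)·(16/5)/4 - (-19) = 19/5 kN·m
Load 2 — triangular load w₀=11 kN/m (0→w₀ over full span):
  M_2 = w₀Lx/6 - w₀x³/(6L) = 11·4·(16/5)/6 - 11·(16/5)³/(6·4) = 1056/125 kN·m
Superposition: M = Σ M_i = 1531/125 kN·m ≈ 12.248000 kN·m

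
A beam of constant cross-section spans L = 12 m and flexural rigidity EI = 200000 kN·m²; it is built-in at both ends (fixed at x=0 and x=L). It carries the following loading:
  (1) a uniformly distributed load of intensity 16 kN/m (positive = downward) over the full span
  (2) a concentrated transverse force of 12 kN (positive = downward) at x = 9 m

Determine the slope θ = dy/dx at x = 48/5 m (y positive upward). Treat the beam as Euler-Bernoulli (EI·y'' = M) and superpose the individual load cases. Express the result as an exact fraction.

θ(48/5) = 15039/12500000 rad

Load 1 — uniform load w=16 kN/m over full span:
  θ_1 = -wx(L-x)(L-2x)/(12EI) = -16·(48/5)·(12-(48/5))·(12-2·(48/5))/(12·200000) = 432/390625 rad
Load 2 — point force P=12 kN at a=9 m (b=L-a=3):
  θ_2 = Pa²(L-x)(2bL-(3b+a)(L-x))/(2L³EI)  [x>a] = 12·9²·(12-(48/5))·(2·3·12-(3·3+9)·(12-(48/5)))/(2·12³·200000) = 243/2500000 rad
Superposition: θ = Σ θ_i = 15039/12500000 rad ≈ 0.001203 rad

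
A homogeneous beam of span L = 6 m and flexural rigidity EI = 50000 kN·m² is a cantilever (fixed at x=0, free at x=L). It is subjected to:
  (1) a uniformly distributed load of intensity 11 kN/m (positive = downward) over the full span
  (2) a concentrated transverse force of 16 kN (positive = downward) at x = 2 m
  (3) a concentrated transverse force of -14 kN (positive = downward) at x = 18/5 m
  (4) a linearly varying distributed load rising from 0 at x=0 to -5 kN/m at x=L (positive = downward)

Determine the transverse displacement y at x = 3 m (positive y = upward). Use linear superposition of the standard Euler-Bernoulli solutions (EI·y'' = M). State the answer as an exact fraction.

y(3) = -81073/12000000 m

Load 1 — uniform load w=11 kN/m over full span:
  y_1 = -wx²(x²-4Lx+6L²)/(24EI) = -11·3²·(3²-4·6·3+6·6²)/(24·50000) = -5049/400000 m
Load 2 — point force P=16 kN at a=2 m (b=L-a=4):
  y_2 = -Pa²(3x-a)/(6EI)  [x>a] = -16·2²·(3·3-2)/(6·50000) = -14/9375 m
Load 3 — point force P=-14 kN at a=18/5 m (b=L-a=12/5):
  y_3 = -Px²(3a-x)/(6EI)  [x≤a] = -(-14)·3²·(3·(18/5)-3)/(6·50000) = 819/250000 m
Load 4 — triangular load w₀=-5 kN/m (0→w₀ over full span):
  y_4 = (w₀Lx³/12-w₀L²x²/6-w₀x⁵/(120L))/EI = ((-5)·6·3³/12-(-5)·6²·3²/6-(-5)·3⁵/(120·6))/50000 = 3267/800000 m
Superposition: y = Σ y_i = -81073/12000000 m ≈ -0.006756 m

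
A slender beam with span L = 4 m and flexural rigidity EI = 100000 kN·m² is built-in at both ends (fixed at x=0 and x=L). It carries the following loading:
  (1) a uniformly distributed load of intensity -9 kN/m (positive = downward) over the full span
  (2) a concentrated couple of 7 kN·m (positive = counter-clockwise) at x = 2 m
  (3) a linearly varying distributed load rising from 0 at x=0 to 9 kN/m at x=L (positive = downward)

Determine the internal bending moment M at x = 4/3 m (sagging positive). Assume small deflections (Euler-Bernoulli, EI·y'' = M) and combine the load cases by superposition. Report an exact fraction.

Load 1 — uniform load w=-9 kN/m over full span:
  M_1 = wLx/2 - wL²/12 - wx²/2 = (-9)·4·(4/3)/2 - (-9)·4²/12 - (-9)·(4/3)²/2 = -4 kN·m
Load 2 — applied couple M₀=7 kN·m at a=2 m (b=L-a=2):
  M_2 = R_Ax - M_A  [x≤a] with R_A=21/8, M_A=7/4 = (21/8)·(4/3) - (7/4) = 7/4 kN·m
Load 3 — triangular load w₀=9 kN/m (0→w₀ over full span):
  M_3 = 3w₀Lx/20 - w₀L²/30 - w₀x³/(6L) = 3·9·4·(4/3)/20 - 9·4²/30 - 9·(4/3)³/(6·4) = 68/45 kN·m
Superposition: M = Σ M_i = -133/180 kN·m ≈ -0.738889 kN·m

M(4/3) = -133/180 kN·m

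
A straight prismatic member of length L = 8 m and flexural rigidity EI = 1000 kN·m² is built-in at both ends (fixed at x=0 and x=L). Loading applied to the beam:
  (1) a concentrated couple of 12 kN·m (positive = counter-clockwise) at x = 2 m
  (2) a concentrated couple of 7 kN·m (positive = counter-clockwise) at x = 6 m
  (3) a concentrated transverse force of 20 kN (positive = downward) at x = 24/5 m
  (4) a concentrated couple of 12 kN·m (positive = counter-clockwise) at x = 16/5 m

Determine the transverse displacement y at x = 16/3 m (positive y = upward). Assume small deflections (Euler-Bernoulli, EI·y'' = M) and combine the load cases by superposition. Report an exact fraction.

y(16/3) = -182/5625 m

Load 1 — applied couple M₀=12 kN·m at a=2 m (b=L-a=6):
  y_1 = (R_Ax³/6 - M_Ax²/2 - M₀(x-a)²/2)/EI  [x>a] with R_A=27/16, M_A=-9/4 = ((27/16)·(16/3)³/6 - (-9/4)·(16/3)²/2 - 12·((16/3)-2)²/2)/1000 = 1/125 m
Load 2 — applied couple M₀=7 kN·m at a=6 m (b=L-a=2):
  y_2 = (R_Ax³/6 - M_Ax²/2)/EI  [x≤a] with R_A=63/64, M_A=35/16 = ((63/64)·(16/3)³/6 - (35/16)·(16/3)²/2)/1000 = -7/1125 m
Load 3 — point force P=20 kN at a=24/5 m (b=L-a=16/5):
  y_3 = -Pa²(L-x)²(3bL-(3b+a)(L-x))/(6L³EI)  [x>a] = -20·(24/5)²·(8-(16/3))²·(3·(16/5)·8-(3·(16/5)+(24/5))·(8-(16/3)))/(6·8³·1000) = -128/3125 m
Load 4 — applied couple M₀=12 kN·m at a=16/5 m (b=L-a=24/5):
  y_4 = (R_Ax³/6 - M_Ax²/2 - M₀(x-a)²/2)/EI  [x>a] with R_A=54/25, M_A=36/25 = ((54/25)·(16/3)³/6 - (36/25)·(16/3)²/2 - 12·((16/3)-(16/5))²/2)/1000 = 64/9375 m
Superposition: y = Σ y_i = -182/5625 m ≈ -0.032356 m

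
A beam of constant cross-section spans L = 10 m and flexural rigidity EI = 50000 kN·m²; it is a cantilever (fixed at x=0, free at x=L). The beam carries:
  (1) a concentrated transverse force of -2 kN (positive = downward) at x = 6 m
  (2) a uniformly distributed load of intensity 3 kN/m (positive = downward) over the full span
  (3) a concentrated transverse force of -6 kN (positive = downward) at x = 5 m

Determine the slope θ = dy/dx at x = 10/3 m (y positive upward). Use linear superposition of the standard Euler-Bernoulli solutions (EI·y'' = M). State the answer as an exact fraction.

θ(10/3) = -173/33750 rad

Load 1 — point force P=-2 kN at a=6 m (b=L-a=4):
  θ_1 = -Px(2a-x)/(2EI)  [x≤a] = -(-2)·(10/3)·(2·6-(10/3))/(2·50000) = 13/22500 rad
Load 2 — uniform load w=3 kN/m over full span:
  θ_2 = -wx(x²-3Lx+3L²)/(6EI) = -3·(10/3)·((10/3)²-3·10·(10/3)+3·10²)/(6·50000) = -19/2700 rad
Load 3 — point force P=-6 kN at a=5 m (b=L-a=5):
  θ_3 = -Px(2a-x)/(2EI)  [x≤a] = -(-6)·(10/3)·(2·5-(10/3))/(2·50000) = 1/750 rad
Superposition: θ = Σ θ_i = -173/33750 rad ≈ -0.005126 rad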